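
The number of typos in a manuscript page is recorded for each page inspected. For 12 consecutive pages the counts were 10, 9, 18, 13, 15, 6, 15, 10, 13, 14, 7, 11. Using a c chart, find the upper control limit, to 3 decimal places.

22.033

c̄ = (10 + 9 + 18 + 13 + 15 + 6 + 15 + 10 + 13 + 14 + 7 + 11) / 12 = 141 / 12 = 11.7500
UCL = c̄ + 3√c̄ = 11.7500 + 3 × √11.7500 = 11.7500 + 3 × 3.4278 = 22.0335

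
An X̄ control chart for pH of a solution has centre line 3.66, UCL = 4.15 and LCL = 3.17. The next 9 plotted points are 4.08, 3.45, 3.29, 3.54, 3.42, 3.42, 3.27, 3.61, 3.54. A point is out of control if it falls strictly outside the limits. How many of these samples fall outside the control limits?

0

All 9 points lie within [3.17, 4.15].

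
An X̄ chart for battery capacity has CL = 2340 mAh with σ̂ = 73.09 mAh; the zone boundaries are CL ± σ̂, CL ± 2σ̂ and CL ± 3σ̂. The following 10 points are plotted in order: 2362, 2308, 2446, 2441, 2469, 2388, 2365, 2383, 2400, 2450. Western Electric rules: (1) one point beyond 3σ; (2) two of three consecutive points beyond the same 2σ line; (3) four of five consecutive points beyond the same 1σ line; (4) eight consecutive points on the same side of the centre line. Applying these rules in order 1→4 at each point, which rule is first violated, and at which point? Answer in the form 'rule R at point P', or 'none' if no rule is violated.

Zone of each point (C = within 1σ̂, B = 1σ̂–2σ̂, A = 2σ̂–3σ̂, * = beyond 3σ̂; sign = side of CL): 1:+C, 2:-C, 3:+B, 4:+B, 5:+B, 6:+C, 7:+C, 8:+C, 9:+C, 10:+B
Rule 4 (eight consecutive points on the same side of the centre line) is satisfied at point 10.

rule 4 at point 10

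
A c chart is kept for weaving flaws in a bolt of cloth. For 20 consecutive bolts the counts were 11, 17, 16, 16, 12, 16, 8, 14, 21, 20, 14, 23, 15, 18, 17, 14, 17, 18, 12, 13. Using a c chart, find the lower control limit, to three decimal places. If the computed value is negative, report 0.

3.751

c̄ = (11 + 17 + 16 + 16 + 12 + 16 + 8 + 14 + 21 + 20 + 14 + 23 + 15 + 18 + 17 + 14 + 17 + 18 + 12 + 13) / 20 = 312 / 20 = 15.6000
LCL = c̄ − 3√c̄ = 15.6000 − 3 × 3.9497 = 3.7509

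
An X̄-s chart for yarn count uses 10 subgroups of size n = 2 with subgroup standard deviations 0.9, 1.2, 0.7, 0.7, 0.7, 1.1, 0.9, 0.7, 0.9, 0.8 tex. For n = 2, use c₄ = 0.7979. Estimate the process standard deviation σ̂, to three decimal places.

1.078

s̄ = (0.9 + 1.2 + 0.7 + 0.7 + 0.7 + 1.1 + 0.9 + 0.7 + 0.9 + 0.8) / 10 = 0.8600
σ̂ = s̄ / c₄ = 0.8600 / 0.7979 = 1.0778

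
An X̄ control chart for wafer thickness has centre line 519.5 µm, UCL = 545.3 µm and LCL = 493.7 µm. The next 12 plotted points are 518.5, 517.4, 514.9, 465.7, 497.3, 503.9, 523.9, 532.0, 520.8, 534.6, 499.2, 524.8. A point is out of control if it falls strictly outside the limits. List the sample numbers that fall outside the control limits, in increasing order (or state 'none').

4

Compare each point to [493.7, 545.3]: sample 4 = 465.7 < LCL.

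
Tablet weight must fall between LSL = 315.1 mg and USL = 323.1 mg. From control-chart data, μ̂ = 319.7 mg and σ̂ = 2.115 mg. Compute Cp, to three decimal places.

Cp = (USL − LSL) / (6σ̂) = (323.1 − 315.1) / (6 × 2.115) = 8.0000 / 12.6900 = 0.6304

0.630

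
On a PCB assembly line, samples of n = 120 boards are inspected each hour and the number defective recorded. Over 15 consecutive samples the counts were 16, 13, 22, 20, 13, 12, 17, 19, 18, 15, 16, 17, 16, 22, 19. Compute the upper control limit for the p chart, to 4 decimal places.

p̄ = Σdᵢ / (k·n) = 255 / (15 × 120) = 0.14167
UCL = p̄ + 3·√(p̄(1−p̄)/n) = 0.14167 + 3 × √(0.14167×0.85833/120) = 0.14167 + 3 × 0.03183 = 0.23716

0.2372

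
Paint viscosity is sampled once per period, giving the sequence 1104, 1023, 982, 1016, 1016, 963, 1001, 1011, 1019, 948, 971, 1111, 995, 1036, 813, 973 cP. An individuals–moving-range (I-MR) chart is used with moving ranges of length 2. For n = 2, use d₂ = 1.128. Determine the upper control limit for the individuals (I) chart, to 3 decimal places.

X̄ = (1104 + 1023 + 982 + 1016 + 1016 + 963 + 1001 + 1011 + 1019 + 948 + 971 + 1111 + 995 + 1036 + 813 + 973) / 16 = 998.8750
Moving ranges: 81, 41, 34, 0, 53, 38, 10, 8, 71, 23, 140, 116, 41, 223, 160; M̄R̄ = 1039.0000 / 15 = 69.2667
UCL = X̄ + 3·M̄R̄/d₂ = 998.8750 + 3 × 69.2667 / 1.128 = 1183.0949

1183.095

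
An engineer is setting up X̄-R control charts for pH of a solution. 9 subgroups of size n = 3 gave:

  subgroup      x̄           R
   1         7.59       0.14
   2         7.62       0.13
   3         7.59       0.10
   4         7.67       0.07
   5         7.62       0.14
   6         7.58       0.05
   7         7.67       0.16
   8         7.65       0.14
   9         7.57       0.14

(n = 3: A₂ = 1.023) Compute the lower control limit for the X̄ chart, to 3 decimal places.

7.496

X̄̄ = (7.59 + 7.62 + 7.59 + 7.67 + 7.62 + 7.58 + 7.67 + 7.65 + 7.57) / 9 = 68.5600 / 9 = 7.6178
R̄ = (0.14 + 0.13 + 0.10 + 0.07 + 0.14 + 0.05 + 0.16 + 0.14 + 0.14) / 9 = 1.0700 / 9 = 0.1189
LCL = X̄̄ − A₂·R̄ = 7.6178 − 1.023 × 0.1189 = 7.4962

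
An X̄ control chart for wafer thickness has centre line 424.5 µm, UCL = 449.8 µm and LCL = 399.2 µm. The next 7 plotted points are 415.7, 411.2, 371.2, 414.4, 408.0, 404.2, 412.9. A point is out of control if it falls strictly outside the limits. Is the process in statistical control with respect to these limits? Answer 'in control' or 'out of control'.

out of control

Compare each point to [399.2, 449.8]: sample 3 = 371.2 < LCL.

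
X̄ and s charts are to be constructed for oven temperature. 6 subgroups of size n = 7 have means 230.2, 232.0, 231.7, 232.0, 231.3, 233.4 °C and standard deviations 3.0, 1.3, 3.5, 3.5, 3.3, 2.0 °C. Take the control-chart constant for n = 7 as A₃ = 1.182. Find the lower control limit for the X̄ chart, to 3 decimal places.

228.496

X̄̄ = (230.2 + 232.0 + 231.7 + 232.0 + 231.3 + 233.4) / 6 = 231.7667
s̄ = (3.0 + 1.3 + 3.5 + 3.5 + 3.3 + 2.0) / 6 = 2.7667
LCL = X̄̄ − A₃·s̄ = 231.7667 − 1.182 × 2.7667 = 228.4965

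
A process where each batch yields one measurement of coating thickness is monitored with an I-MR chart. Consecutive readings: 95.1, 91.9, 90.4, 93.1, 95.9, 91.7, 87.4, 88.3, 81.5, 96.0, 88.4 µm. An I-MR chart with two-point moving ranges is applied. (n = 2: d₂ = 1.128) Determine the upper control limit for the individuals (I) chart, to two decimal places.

103.78

X̄ = (95.1 + 91.9 + 90.4 + 93.1 + 95.9 + 91.7 + 87.4 + 88.3 + 81.5 + 96.0 + 88.4) / 11 = 90.8818
Moving ranges: 3.2, 1.5, 2.7, 2.8, 4.2, 4.3, 0.9, 6.8, 14.5, 7.6; M̄R̄ = 48.5000 / 10 = 4.8500
UCL = X̄ + 3·M̄R̄/d₂ = 90.8818 + 3 × 4.8500 / 1.128 = 103.7808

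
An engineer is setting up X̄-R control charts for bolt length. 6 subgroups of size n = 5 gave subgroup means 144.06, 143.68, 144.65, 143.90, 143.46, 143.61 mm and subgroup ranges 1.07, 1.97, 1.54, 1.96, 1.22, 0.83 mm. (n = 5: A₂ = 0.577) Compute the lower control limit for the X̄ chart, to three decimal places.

X̄̄ = (144.06 + 143.68 + 144.65 + 143.90 + 143.46 + 143.61) / 6 = 863.3600 / 6 = 143.8933
R̄ = (1.07 + 1.97 + 1.54 + 1.96 + 1.22 + 0.83) / 6 = 8.5900 / 6 = 1.4317
LCL = X̄̄ − A₂·R̄ = 143.8933 − 0.577 × 1.4317 = 143.0673

143.067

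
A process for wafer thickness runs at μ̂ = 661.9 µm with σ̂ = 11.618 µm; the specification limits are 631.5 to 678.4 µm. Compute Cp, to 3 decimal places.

Cp = (USL − LSL) / (6σ̂) = (678.4 − 631.5) / (6 × 11.618) = 46.9000 / 69.7080 = 0.6728

0.673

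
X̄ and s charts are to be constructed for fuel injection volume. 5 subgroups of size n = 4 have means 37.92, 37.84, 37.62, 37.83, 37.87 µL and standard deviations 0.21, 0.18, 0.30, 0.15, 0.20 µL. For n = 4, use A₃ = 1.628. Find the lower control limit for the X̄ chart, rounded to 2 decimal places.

X̄̄ = (37.92 + 37.84 + 37.62 + 37.83 + 37.87) / 5 = 37.8160
s̄ = (0.21 + 0.18 + 0.30 + 0.15 + 0.20) / 5 = 0.2080
LCL = X̄̄ − A₃·s̄ = 37.8160 − 1.628 × 0.2080 = 37.4774

37.48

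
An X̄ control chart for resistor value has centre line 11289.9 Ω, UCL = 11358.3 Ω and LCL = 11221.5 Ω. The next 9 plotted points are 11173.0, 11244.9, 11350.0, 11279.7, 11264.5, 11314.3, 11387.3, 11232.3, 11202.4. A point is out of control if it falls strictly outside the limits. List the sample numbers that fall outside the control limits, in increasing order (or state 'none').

Compare each point to [11221.5, 11358.3]: sample 1 = 11173.0 < LCL; sample 7 = 11387.3 > UCL; sample 9 = 11202.4 < LCL.

1, 7, 9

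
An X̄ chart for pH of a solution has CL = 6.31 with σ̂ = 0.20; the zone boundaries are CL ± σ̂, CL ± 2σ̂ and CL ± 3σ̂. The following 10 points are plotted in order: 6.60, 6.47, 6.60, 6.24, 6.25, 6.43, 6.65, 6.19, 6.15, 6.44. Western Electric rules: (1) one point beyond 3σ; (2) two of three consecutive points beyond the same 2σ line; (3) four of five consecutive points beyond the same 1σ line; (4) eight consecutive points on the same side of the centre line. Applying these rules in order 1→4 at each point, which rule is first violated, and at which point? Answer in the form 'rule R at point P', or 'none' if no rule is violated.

Zone of each point (C = within 1σ̂, B = 1σ̂–2σ̂, A = 2σ̂–3σ̂, * = beyond 3σ̂; sign = side of CL): 1:+B, 2:+C, 3:+B, 4:-C, 5:-C, 6:+C, 7:+B, 8:-C, 9:-C, 10:+C
No rule fires across all 10 points.

none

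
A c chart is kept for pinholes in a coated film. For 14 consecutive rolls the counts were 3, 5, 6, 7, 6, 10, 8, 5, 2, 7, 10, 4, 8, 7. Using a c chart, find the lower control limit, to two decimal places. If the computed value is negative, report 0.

0.00

c̄ = (3 + 5 + 6 + 7 + 6 + 10 + 8 + 5 + 2 + 7 + 10 + 4 + 8 + 7) / 14 = 88 / 14 = 6.2857
LCL = c̄ − 3√c̄ = 6.2857 − 3 × 2.5071 = -1.2357 → 0 (cannot be negative)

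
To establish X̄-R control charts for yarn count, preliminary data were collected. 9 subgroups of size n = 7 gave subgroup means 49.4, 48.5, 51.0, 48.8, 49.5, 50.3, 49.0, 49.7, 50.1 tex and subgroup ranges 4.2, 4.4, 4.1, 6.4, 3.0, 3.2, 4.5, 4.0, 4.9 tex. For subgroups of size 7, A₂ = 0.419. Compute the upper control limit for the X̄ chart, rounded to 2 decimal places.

51.39

X̄̄ = (49.4 + 48.5 + 51.0 + 48.8 + 49.5 + 50.3 + 49.0 + 49.7 + 50.1) / 9 = 446.3000 / 9 = 49.5889
R̄ = (4.2 + 4.4 + 4.1 + 6.4 + 3.0 + 3.2 + 4.5 + 4.0 + 4.9) / 9 = 38.7000 / 9 = 4.3000
UCL = X̄̄ + A₂·R̄ = 49.5889 + 0.419 × 4.3000 = 51.3906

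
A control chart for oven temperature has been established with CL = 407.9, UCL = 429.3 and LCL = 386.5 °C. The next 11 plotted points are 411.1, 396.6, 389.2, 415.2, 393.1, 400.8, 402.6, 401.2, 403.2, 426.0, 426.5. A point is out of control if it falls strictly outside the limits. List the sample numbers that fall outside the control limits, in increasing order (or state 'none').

All 11 points lie within [386.5, 429.3].

none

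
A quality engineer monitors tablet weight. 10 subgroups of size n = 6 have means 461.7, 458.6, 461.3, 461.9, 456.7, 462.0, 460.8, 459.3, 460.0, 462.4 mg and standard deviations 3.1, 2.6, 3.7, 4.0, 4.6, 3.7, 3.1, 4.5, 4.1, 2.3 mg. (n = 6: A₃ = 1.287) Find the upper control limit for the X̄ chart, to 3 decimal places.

X̄̄ = (461.7 + 458.6 + 461.3 + 461.9 + 456.7 + 462.0 + 460.8 + 459.3 + 460.0 + 462.4) / 10 = 460.4700
s̄ = (3.1 + 2.6 + 3.7 + 4.0 + 4.6 + 3.7 + 3.1 + 4.5 + 4.1 + 2.3) / 10 = 3.5700
UCL = X̄̄ + A₃·s̄ = 460.4700 + 1.287 × 3.5700 = 465.0646

465.065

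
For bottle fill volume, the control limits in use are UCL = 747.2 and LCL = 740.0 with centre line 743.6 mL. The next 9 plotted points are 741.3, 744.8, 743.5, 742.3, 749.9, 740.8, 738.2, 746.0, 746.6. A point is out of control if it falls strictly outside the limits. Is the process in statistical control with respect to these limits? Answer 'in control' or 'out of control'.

Compare each point to [740.0, 747.2]: sample 5 = 749.9 > UCL; sample 7 = 738.2 < LCL.

out of control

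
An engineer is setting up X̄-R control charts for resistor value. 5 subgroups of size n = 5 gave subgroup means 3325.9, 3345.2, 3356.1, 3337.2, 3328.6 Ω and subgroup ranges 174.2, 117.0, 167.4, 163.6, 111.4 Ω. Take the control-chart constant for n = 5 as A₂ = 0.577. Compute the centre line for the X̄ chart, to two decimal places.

3338.60

X̄̄ = (3325.9 + 3345.2 + 3356.1 + 3337.2 + 3328.6) / 5 = 16693.0000 / 5 = 3338.6000
CL = X̄̄ = 3338.6000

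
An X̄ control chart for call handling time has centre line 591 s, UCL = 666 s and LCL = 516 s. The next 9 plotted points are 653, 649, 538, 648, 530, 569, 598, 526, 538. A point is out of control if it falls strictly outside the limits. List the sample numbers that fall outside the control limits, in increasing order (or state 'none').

All 9 points lie within [516, 666].

none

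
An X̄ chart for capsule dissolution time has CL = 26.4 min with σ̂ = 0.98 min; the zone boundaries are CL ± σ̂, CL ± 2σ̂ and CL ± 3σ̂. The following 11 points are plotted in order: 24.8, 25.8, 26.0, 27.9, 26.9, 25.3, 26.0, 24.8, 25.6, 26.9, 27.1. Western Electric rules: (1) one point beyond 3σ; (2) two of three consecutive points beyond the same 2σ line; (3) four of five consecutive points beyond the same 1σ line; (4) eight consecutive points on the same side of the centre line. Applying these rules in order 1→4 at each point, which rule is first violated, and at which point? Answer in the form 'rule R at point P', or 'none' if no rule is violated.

Zone of each point (C = within 1σ̂, B = 1σ̂–2σ̂, A = 2σ̂–3σ̂, * = beyond 3σ̂; sign = side of CL): 1:-B, 2:-C, 3:-C, 4:+B, 5:+C, 6:-B, 7:-C, 8:-B, 9:-C, 10:+C, 11:+C
No rule fires across all 11 points.

none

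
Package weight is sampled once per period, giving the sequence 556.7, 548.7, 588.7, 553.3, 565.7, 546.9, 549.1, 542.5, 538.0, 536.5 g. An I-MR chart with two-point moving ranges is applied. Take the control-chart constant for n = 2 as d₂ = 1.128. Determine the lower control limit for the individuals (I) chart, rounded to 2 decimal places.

X̄ = (556.7 + 548.7 + 588.7 + 553.3 + 565.7 + 546.9 + 549.1 + 542.5 + 538.0 + 536.5) / 10 = 552.6100
Moving ranges: 8.0, 40.0, 35.4, 12.4, 18.8, 2.2, 6.6, 4.5, 1.5; M̄R̄ = 129.4000 / 9 = 14.3778
LCL = X̄ − 3·M̄R̄/d₂ = 552.6100 − 3 × 14.3778 / 1.128 = 514.3712

514.37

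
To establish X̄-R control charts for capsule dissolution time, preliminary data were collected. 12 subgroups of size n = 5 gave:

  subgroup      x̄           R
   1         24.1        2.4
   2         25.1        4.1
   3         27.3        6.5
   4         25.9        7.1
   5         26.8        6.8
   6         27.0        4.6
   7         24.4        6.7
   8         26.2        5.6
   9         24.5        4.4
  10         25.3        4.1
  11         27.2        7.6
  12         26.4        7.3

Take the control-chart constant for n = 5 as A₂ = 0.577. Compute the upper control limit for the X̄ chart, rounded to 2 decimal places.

X̄̄ = (24.1 + 25.1 + 27.3 + 25.9 + 26.8 + 27.0 + 24.4 + 26.2 + 24.5 + 25.3 + 27.2 + 26.4) / 12 = 310.2000 / 12 = 25.8500
R̄ = (2.4 + 4.1 + 6.5 + 7.1 + 6.8 + 4.6 + 6.7 + 5.6 + 4.4 + 4.1 + 7.6 + 7.3) / 12 = 67.2000 / 12 = 5.6000
UCL = X̄̄ + A₂·R̄ = 25.8500 + 0.577 × 5.6000 = 29.0812

29.08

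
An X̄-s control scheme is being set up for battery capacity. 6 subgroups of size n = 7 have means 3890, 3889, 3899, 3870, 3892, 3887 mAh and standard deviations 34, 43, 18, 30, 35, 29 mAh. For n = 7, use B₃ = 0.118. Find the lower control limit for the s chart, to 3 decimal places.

s̄ = (34 + 43 + 18 + 30 + 35 + 29) / 6 = 31.5000
LCL_s = B₃·s̄ = 0.118 × 31.5000 = 3.7170

3.717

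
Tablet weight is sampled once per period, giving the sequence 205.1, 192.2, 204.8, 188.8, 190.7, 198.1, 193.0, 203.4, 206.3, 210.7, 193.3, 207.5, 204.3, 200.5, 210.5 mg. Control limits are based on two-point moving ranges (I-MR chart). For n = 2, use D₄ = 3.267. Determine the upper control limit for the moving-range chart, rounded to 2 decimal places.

Moving ranges: 12.9, 12.6, 16.0, 1.9, 7.4, 5.1, 10.4, 2.9, 4.4, 17.4, 14.2, 3.2, 3.8, 10.0; M̄R̄ = 122.2000 / 14 = 8.7286
UCL_MR = D₄·M̄R̄ = 3.267 × 8.7286 = 28.5162

28.52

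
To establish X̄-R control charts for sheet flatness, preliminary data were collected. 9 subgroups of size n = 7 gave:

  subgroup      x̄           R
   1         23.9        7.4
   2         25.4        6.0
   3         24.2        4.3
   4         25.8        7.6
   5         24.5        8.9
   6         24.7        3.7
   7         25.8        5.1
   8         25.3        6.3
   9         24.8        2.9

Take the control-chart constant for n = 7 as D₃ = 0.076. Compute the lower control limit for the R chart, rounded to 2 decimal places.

R̄ = (7.4 + 6.0 + 4.3 + 7.6 + 8.9 + 3.7 + 5.1 + 6.3 + 2.9) / 9 = 52.2000 / 9 = 5.8000
LCL_R = D₃·R̄ = 0.076 × 5.8000 = 0.4408

0.44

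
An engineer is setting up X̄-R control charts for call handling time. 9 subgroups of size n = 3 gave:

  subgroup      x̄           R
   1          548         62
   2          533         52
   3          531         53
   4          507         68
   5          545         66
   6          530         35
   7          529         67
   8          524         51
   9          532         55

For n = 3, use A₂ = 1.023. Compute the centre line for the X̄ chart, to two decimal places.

X̄̄ = (548 + 533 + 531 + 507 + 545 + 530 + 529 + 524 + 532) / 9 = 4779.0000 / 9 = 531.0000
CL = X̄̄ = 531.0000

531.00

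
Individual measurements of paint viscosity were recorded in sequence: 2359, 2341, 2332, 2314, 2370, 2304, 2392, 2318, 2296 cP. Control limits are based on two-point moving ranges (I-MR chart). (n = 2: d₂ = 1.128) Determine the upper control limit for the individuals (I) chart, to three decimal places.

X̄ = (2359 + 2341 + 2332 + 2314 + 2370 + 2304 + 2392 + 2318 + 2296) / 9 = 2336.2222
Moving ranges: 18, 9, 18, 56, 66, 88, 74, 22; M̄R̄ = 351.0000 / 8 = 43.8750
UCL = X̄ + 3·M̄R̄/d₂ = 2336.2222 + 3 × 43.8750 / 1.128 = 2452.9111

2452.911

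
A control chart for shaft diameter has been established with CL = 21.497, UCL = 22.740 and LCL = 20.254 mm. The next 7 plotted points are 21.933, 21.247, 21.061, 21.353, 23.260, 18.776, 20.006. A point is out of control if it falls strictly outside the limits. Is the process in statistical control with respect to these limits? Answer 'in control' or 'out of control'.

out of control

Compare each point to [20.254, 22.740]: sample 5 = 23.260 > UCL; sample 6 = 18.776 < LCL; sample 7 = 20.006 < LCL.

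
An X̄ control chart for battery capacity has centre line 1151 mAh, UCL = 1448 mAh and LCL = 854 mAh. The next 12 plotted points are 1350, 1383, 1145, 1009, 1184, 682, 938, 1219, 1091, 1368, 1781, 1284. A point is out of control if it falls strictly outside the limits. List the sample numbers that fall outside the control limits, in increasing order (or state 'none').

6, 11

Compare each point to [854, 1448]: sample 6 = 682 < LCL; sample 11 = 1781 > UCL.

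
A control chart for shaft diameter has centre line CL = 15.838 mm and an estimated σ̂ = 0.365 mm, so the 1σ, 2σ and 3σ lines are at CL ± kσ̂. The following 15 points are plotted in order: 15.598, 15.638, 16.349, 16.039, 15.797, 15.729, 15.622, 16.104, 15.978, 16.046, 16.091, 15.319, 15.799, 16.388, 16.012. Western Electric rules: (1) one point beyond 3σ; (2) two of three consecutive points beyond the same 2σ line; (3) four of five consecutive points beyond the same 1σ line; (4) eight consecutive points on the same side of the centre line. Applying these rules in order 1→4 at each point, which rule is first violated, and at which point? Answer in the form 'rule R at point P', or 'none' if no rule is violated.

Zone of each point (C = within 1σ̂, B = 1σ̂–2σ̂, A = 2σ̂–3σ̂, * = beyond 3σ̂; sign = side of CL): 1:-C, 2:-C, 3:+B, 4:+C, 5:-C, 6:-C, 7:-C, 8:+C, 9:+C, 10:+C, 11:+C, 12:-B, 13:-C, 14:+B, 15:+C
No rule fires across all 15 points.

none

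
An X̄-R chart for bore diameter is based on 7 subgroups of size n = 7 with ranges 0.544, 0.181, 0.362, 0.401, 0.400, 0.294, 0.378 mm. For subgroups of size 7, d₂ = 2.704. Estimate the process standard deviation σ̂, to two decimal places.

R̄ = (0.544 + 0.181 + 0.362 + 0.401 + 0.400 + 0.294 + 0.378) / 7 = 0.3657
σ̂ = R̄ / d₂ = 0.3657 / 2.704 = 0.1352

0.14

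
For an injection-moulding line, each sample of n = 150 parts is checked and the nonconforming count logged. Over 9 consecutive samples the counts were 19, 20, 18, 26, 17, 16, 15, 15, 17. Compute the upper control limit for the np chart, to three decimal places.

p̄ = Σdᵢ / (k·n) = 163 / (9 × 150) = 0.12074
UCL = np̄ + 3·√(np̄(1−p̄)) = 18.1111 + 3 × √(18.1111×0.87926) = 18.1111 + 3 × 3.9905 = 30.0827

30.083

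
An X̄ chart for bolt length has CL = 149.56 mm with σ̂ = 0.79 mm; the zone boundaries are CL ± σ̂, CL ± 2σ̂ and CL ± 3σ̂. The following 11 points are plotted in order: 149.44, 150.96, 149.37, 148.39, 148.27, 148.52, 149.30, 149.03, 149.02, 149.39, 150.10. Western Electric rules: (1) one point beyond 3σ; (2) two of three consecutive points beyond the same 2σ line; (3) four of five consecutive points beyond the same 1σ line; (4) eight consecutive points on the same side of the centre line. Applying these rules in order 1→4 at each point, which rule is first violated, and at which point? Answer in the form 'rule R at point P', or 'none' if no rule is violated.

rule 4 at point 10

Zone of each point (C = within 1σ̂, B = 1σ̂–2σ̂, A = 2σ̂–3σ̂, * = beyond 3σ̂; sign = side of CL): 1:-C, 2:+B, 3:-C, 4:-B, 5:-B, 6:-B, 7:-C, 8:-C, 9:-C, 10:-C, 11:+C
Rule 4 (eight consecutive points on the same side of the centre line) is satisfied at point 10.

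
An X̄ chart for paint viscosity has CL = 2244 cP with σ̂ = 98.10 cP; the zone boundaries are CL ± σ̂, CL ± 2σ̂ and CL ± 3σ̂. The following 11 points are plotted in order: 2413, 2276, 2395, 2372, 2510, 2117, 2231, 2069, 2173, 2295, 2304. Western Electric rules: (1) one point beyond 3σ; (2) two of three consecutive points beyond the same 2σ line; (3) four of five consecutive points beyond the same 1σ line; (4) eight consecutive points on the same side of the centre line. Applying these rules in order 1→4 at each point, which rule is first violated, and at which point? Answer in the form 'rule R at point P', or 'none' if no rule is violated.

Zone of each point (C = within 1σ̂, B = 1σ̂–2σ̂, A = 2σ̂–3σ̂, * = beyond 3σ̂; sign = side of CL): 1:+B, 2:+C, 3:+B, 4:+B, 5:+A, 6:-B, 7:-C, 8:-B, 9:-C, 10:+C, 11:+C
Rule 3 (four of five consecutive points beyond the same 1σ limit) is satisfied at point 5.

rule 3 at point 5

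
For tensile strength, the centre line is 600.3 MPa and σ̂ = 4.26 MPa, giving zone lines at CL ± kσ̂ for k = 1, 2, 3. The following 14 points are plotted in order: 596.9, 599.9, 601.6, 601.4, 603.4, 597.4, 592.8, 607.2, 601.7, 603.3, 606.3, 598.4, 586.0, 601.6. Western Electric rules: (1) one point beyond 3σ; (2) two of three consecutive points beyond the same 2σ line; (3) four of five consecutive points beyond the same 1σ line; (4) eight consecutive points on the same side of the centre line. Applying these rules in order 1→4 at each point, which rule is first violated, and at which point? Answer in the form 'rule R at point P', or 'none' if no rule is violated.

Zone of each point (C = within 1σ̂, B = 1σ̂–2σ̂, A = 2σ̂–3σ̂, * = beyond 3σ̂; sign = side of CL): 1:-C, 2:-C, 3:+C, 4:+C, 5:+C, 6:-C, 7:-B, 8:+B, 9:+C, 10:+C, 11:+B, 12:-C, 13:-*, 14:+C
Rule 1 (one point beyond the 3σ limits) is satisfied at point 13.

rule 1 at point 13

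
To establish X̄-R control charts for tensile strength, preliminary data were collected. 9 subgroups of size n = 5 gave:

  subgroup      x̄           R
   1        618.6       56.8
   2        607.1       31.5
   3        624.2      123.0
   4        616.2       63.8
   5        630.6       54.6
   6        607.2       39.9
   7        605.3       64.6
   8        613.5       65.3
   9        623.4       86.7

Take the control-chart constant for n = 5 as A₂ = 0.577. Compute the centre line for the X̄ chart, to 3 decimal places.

X̄̄ = (618.6 + 607.1 + 624.2 + 616.2 + 630.6 + 607.2 + 605.3 + 613.5 + 623.4) / 9 = 5546.1000 / 9 = 616.2333
CL = X̄̄ = 616.2333

616.233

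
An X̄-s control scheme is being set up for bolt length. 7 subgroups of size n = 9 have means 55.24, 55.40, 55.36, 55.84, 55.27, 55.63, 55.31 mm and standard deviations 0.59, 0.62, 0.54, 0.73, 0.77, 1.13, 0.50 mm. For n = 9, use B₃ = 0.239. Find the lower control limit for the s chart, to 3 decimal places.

0.167

s̄ = (0.59 + 0.62 + 0.54 + 0.73 + 0.77 + 1.13 + 0.50) / 7 = 0.6971
LCL_s = B₃·s̄ = 0.239 × 0.6971 = 0.1666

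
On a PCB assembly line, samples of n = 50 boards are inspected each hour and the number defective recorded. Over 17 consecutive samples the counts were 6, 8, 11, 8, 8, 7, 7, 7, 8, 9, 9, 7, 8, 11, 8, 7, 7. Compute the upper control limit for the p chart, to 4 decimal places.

p̄ = Σdᵢ / (k·n) = 136 / (17 × 50) = 0.16000
UCL = p̄ + 3·√(p̄(1−p̄)/n) = 0.16000 + 3 × √(0.16000×0.84000/50) = 0.16000 + 3 × 0.05185 = 0.31554

0.3155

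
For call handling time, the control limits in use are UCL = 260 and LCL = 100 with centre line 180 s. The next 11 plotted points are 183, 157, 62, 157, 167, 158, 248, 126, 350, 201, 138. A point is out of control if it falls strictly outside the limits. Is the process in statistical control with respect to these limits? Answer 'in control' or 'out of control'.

Compare each point to [100, 260]: sample 3 = 62 < LCL; sample 9 = 350 > UCL.

out of control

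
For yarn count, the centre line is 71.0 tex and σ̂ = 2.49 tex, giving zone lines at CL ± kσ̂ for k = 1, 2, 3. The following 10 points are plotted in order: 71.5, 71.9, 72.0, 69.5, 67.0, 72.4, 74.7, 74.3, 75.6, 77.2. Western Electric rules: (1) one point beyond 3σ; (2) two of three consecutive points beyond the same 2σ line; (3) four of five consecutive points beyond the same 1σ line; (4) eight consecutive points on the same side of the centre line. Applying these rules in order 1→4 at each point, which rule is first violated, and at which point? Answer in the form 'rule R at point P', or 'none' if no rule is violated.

rule 3 at point 10

Zone of each point (C = within 1σ̂, B = 1σ̂–2σ̂, A = 2σ̂–3σ̂, * = beyond 3σ̂; sign = side of CL): 1:+C, 2:+C, 3:+C, 4:-C, 5:-B, 6:+C, 7:+B, 8:+B, 9:+B, 10:+A
Rule 3 (four of five consecutive points beyond the same 1σ limit) is satisfied at point 10.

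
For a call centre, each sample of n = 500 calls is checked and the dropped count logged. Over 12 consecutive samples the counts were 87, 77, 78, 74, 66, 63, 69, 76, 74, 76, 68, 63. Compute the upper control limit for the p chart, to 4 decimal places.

0.1924

p̄ = Σdᵢ / (k·n) = 871 / (12 × 500) = 0.14517
UCL = p̄ + 3·√(p̄(1−p̄)/n) = 0.14517 + 3 × √(0.14517×0.85483/500) = 0.14517 + 3 × 0.01575 = 0.19243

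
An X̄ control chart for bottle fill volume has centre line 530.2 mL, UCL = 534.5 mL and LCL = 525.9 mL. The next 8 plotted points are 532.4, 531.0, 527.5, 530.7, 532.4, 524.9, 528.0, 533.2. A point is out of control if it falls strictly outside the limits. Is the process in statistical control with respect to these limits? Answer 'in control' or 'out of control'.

Compare each point to [525.9, 534.5]: sample 6 = 524.9 < LCL.

out of control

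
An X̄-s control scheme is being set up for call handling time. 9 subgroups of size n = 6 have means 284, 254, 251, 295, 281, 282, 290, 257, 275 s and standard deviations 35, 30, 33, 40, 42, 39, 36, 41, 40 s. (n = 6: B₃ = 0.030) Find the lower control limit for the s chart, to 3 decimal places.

1.120

s̄ = (35 + 30 + 33 + 40 + 42 + 39 + 36 + 41 + 40) / 9 = 37.3333
LCL_s = B₃·s̄ = 0.030 × 37.3333 = 1.1200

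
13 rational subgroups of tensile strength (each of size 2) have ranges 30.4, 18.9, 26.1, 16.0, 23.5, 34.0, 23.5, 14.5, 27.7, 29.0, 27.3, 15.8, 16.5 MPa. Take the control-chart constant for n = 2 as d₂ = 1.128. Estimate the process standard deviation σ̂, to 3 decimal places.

R̄ = (30.4 + 18.9 + 26.1 + 16.0 + 23.5 + 34.0 + 23.5 + 14.5 + 27.7 + 29.0 + 27.3 + 15.8 + 16.5) / 13 = 23.3231
σ̂ = R̄ / d₂ = 23.3231 / 1.128 = 20.6765

20.676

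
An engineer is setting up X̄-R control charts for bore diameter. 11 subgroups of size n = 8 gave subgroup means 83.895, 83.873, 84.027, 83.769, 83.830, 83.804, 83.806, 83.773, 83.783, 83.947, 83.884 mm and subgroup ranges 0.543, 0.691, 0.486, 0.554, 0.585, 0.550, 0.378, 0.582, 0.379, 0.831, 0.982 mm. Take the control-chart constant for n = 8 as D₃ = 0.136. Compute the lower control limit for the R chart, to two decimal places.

R̄ = (0.543 + 0.691 + 0.486 + 0.554 + 0.585 + 0.550 + 0.378 + 0.582 + 0.379 + 0.831 + 0.982) / 11 = 6.5610 / 11 = 0.5965
LCL_R = D₃·R̄ = 0.136 × 0.5965 = 0.0811

0.08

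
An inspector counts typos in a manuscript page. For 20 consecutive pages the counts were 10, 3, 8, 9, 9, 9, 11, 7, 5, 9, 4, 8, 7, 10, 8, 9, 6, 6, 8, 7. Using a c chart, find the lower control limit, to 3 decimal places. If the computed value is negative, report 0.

0.000

c̄ = (10 + 3 + 8 + 9 + 9 + 9 + 11 + 7 + 5 + 9 + 4 + 8 + 7 + 10 + 8 + 9 + 6 + 6 + 8 + 7) / 20 = 153 / 20 = 7.6500
LCL = c̄ − 3√c̄ = 7.6500 − 3 × 2.7659 = -0.6476 → 0 (cannot be negative)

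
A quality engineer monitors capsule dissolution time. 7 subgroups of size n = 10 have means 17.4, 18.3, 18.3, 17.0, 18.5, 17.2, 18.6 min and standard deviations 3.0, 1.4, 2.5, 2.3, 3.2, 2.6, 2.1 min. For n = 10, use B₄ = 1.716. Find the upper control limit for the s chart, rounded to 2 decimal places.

s̄ = (3.0 + 1.4 + 2.5 + 2.3 + 3.2 + 2.6 + 2.1) / 7 = 2.4429
UCL_s = B₄·s̄ = 1.716 × 2.4429 = 4.1919

4.19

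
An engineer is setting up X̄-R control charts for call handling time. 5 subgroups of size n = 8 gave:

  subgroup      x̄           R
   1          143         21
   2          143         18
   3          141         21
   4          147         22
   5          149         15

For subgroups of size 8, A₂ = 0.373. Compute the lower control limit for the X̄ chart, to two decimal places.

X̄̄ = (143 + 143 + 141 + 147 + 149) / 5 = 723.0000 / 5 = 144.6000
R̄ = (21 + 18 + 21 + 22 + 15) / 5 = 97.0000 / 5 = 19.4000
LCL = X̄̄ − A₂·R̄ = 144.6000 − 0.373 × 19.4000 = 137.3638

137.36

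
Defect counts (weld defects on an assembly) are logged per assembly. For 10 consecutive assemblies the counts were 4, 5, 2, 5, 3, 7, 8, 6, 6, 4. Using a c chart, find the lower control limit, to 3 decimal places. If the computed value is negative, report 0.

c̄ = (4 + 5 + 2 + 5 + 3 + 7 + 8 + 6 + 6 + 4) / 10 = 50 / 10 = 5.0000
LCL = c̄ − 3√c̄ = 5.0000 − 3 × 2.2361 = -1.7082 → 0 (cannot be negative)

0.000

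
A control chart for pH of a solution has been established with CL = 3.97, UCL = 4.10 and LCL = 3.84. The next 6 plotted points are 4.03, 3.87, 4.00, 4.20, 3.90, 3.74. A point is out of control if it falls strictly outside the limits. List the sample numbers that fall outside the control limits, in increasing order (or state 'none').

4, 6

Compare each point to [3.84, 4.10]: sample 4 = 4.20 > UCL; sample 6 = 3.74 < LCL.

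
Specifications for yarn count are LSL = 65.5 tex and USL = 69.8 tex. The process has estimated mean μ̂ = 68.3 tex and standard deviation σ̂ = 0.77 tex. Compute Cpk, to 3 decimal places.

Cpu = (USL − μ̂) / (3σ̂) = (69.8 − 68.3) / (3 × 0.77) = 0.6494; Cpl = (μ̂ − LSL) / (3σ̂) = (68.3 − 65.5) / (3 × 0.77) = 1.2121; Cpk = min(Cpu, Cpl) = 0.6494

0.649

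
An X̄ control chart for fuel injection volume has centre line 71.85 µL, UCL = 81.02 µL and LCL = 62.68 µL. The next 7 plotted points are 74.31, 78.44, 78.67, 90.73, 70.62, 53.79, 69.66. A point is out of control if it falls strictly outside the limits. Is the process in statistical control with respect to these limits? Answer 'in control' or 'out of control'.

Compare each point to [62.68, 81.02]: sample 4 = 90.73 > UCL; sample 6 = 53.79 < LCL.

out of control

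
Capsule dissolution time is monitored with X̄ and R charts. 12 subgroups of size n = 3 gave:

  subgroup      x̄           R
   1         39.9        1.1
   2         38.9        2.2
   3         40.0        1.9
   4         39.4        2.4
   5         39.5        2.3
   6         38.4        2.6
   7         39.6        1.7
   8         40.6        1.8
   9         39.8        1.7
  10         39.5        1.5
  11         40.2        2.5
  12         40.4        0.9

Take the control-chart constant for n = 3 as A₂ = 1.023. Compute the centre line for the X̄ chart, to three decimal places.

X̄̄ = (39.9 + 38.9 + 40.0 + 39.4 + 39.5 + 38.4 + 39.6 + 40.6 + 39.8 + 39.5 + 40.2 + 40.4) / 12 = 476.2000 / 12 = 39.6833
CL = X̄̄ = 39.6833

39.683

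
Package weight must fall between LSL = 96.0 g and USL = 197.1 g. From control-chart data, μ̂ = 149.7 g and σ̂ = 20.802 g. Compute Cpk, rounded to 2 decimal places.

0.76

Cpu = (USL − μ̂) / (3σ̂) = (197.1 − 149.7) / (3 × 20.802) = 0.7595; Cpl = (μ̂ − LSL) / (3σ̂) = (149.7 − 96.0) / (3 × 20.802) = 0.8605; Cpk = min(Cpu, Cpl) = 0.7595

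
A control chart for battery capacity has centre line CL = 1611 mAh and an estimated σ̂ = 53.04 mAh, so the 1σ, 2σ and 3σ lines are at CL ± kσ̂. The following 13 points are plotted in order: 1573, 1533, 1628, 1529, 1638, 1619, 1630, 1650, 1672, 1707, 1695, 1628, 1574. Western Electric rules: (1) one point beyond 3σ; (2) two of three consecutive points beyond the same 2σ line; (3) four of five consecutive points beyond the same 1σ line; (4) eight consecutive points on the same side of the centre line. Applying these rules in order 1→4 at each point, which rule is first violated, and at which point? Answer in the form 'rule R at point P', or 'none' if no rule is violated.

Zone of each point (C = within 1σ̂, B = 1σ̂–2σ̂, A = 2σ̂–3σ̂, * = beyond 3σ̂; sign = side of CL): 1:-C, 2:-B, 3:+C, 4:-B, 5:+C, 6:+C, 7:+C, 8:+C, 9:+B, 10:+B, 11:+B, 12:+C, 13:-C
Rule 4 (eight consecutive points on the same side of the centre line) is satisfied at point 12.

rule 4 at point 12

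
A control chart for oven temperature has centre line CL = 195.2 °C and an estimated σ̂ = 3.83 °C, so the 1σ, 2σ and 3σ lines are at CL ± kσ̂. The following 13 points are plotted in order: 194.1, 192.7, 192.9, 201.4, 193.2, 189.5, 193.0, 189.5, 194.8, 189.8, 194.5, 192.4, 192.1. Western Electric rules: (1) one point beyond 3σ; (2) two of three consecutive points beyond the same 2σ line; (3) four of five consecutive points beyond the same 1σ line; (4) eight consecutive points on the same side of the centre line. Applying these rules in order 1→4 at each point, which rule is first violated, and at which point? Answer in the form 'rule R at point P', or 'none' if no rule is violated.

Zone of each point (C = within 1σ̂, B = 1σ̂–2σ̂, A = 2σ̂–3σ̂, * = beyond 3σ̂; sign = side of CL): 1:-C, 2:-C, 3:-C, 4:+B, 5:-C, 6:-B, 7:-C, 8:-B, 9:-C, 10:-B, 11:-C, 12:-C, 13:-C
Rule 4 (eight consecutive points on the same side of the centre line) is satisfied at point 12.

rule 4 at point 12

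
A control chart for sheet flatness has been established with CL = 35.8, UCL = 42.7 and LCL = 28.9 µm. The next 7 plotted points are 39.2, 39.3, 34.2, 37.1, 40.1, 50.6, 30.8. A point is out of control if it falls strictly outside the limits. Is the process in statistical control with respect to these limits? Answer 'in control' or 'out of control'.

out of control

Compare each point to [28.9, 42.7]: sample 6 = 50.6 > UCL.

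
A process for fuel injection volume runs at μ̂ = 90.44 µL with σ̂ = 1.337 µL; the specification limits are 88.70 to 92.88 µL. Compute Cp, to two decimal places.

0.52

Cp = (USL − LSL) / (6σ̂) = (92.88 − 88.70) / (6 × 1.337) = 4.1800 / 8.0220 = 0.5211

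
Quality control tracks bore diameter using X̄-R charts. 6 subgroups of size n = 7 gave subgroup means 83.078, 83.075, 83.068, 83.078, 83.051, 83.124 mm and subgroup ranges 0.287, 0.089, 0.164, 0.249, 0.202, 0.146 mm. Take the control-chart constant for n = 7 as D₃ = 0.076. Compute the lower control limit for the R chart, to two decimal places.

0.01

R̄ = (0.287 + 0.089 + 0.164 + 0.249 + 0.202 + 0.146) / 6 = 1.1370 / 6 = 0.1895
LCL_R = D₃·R̄ = 0.076 × 0.1895 = 0.0144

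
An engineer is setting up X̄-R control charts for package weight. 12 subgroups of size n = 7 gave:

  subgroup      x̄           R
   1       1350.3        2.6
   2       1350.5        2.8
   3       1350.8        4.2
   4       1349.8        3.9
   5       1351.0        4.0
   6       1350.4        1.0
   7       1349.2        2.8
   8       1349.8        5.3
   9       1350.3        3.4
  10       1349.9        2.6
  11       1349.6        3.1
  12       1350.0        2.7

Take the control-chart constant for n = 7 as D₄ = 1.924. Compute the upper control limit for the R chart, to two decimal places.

R̄ = (2.6 + 2.8 + 4.2 + 3.9 + 4.0 + 1.0 + 2.8 + 5.3 + 3.4 + 2.6 + 3.1 + 2.7) / 12 = 38.4000 / 12 = 3.2000
UCL_R = D₄·R̄ = 1.924 × 3.2000 = 6.1568

6.16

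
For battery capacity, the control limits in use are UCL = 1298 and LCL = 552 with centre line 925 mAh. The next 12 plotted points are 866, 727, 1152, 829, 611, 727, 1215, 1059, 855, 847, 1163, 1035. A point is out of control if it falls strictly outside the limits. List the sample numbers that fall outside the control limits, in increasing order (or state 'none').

All 12 points lie within [552, 1298].

none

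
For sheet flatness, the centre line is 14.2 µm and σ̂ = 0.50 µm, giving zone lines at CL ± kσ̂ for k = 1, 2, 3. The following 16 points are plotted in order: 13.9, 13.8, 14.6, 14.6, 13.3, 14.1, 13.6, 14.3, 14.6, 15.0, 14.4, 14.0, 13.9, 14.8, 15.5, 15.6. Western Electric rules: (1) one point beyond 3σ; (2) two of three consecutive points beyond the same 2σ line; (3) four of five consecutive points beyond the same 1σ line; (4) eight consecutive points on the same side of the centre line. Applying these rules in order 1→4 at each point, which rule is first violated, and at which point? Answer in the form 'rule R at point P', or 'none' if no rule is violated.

rule 2 at point 16

Zone of each point (C = within 1σ̂, B = 1σ̂–2σ̂, A = 2σ̂–3σ̂, * = beyond 3σ̂; sign = side of CL): 1:-C, 2:-C, 3:+C, 4:+C, 5:-B, 6:-C, 7:-B, 8:+C, 9:+C, 10:+B, 11:+C, 12:-C, 13:-C, 14:+B, 15:+A, 16:+A
Rule 2 (two of three consecutive points beyond the same 2σ limit) is satisfied at point 16.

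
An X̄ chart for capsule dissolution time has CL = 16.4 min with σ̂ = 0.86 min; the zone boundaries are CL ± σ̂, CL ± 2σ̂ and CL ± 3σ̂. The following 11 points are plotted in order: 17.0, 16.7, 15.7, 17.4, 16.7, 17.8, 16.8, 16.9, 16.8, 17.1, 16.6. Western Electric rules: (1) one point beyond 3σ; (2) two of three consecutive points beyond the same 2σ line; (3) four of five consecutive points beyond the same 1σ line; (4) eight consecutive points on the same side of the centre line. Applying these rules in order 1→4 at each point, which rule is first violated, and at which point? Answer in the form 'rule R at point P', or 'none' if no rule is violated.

Zone of each point (C = within 1σ̂, B = 1σ̂–2σ̂, A = 2σ̂–3σ̂, * = beyond 3σ̂; sign = side of CL): 1:+C, 2:+C, 3:-C, 4:+B, 5:+C, 6:+B, 7:+C, 8:+C, 9:+C, 10:+C, 11:+C
Rule 4 (eight consecutive points on the same side of the centre line) is satisfied at point 11.

rule 4 at point 11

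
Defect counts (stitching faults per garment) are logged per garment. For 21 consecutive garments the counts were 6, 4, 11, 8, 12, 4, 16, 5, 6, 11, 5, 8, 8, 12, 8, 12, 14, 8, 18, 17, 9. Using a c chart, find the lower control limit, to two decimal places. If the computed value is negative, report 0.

c̄ = (6 + 4 + 11 + 8 + 12 + 4 + 16 + 5 + 6 + 11 + 5 + 8 + 8 + 12 + 8 + 12 + 14 + 8 + 18 + 17 + 9) / 21 = 202 / 21 = 9.6190
LCL = c̄ − 3√c̄ = 9.6190 − 3 × 3.1015 = 0.3147

0.31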